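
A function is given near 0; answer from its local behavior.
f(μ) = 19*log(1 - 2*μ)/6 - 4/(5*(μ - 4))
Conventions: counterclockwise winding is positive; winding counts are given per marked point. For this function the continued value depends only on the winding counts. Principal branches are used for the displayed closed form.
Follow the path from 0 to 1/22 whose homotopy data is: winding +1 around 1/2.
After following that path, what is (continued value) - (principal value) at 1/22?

The rational part is single-valued and drops out of the difference; each branch term changes only by its own monodromy.
(19/6)*log(1 - μ/(1/2)): each positive loop around 1/2 adds 2*pi*i to the log, so winding +1 contributes (19/6)*(1)*2*pi*i = (19/3)*pi*i.
Summing the contributions at μ = 1/22 gives (19/3)*pi*i.

Continued minus principal equals (19/3)*pi*i.


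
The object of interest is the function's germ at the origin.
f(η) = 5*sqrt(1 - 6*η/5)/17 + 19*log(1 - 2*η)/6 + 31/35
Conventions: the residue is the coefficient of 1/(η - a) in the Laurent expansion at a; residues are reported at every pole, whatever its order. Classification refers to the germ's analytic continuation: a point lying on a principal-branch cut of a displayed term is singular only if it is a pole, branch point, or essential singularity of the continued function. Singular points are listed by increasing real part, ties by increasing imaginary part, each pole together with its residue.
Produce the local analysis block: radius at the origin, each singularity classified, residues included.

Radius of convergence at 0: 1/2.
At 1/2: a logarithmic branch point.
At 5/6: an algebraic (square-root) branch point.

Branch term (5/17)*sqrt(1 - η/(5/6)): its argument vanishes at η = 5/6, a square-root branch point, modulus 5/6.
Branch term (19/6)*log(1 - η/(1/2)): its argument vanishes at η = 1/2, a logarithmic branch point, modulus 1/2.
The radius of convergence is the smallest modulus among the singular points: 1/2.
List the singular points by increasing real part (a conjugate pair: the negative imaginary part first).


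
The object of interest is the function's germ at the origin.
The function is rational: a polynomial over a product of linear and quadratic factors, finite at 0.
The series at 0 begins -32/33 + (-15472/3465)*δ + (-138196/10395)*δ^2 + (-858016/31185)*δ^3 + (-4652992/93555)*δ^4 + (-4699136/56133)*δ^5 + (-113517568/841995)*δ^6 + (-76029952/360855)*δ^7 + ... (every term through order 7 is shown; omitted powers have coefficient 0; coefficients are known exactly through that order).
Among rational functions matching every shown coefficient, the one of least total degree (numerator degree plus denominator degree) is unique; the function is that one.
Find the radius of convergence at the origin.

The radius of convergence is 3/4.

No rational of total degree below 4 reproduces all 8 coefficients; solving the [2/2] Pade equations on them gives f(δ) = (-7*δ**2/4 - 37*δ/35 - 6/11)/(δ - 3/4)**2, whose expansion matches every shown term.
Denominator factor (δ - 3/4)^2: pole of order 2 at 3/4, modulus 3/4.
The radius of convergence is the smallest modulus among the singular points: 3/4.


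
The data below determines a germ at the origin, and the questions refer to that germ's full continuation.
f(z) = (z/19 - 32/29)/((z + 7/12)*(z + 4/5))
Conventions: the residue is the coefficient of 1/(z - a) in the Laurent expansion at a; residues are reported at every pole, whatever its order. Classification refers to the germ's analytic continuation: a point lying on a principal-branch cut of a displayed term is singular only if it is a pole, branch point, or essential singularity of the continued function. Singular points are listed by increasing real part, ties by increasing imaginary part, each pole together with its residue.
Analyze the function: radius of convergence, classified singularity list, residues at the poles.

Radius of convergence at 0: 7/12.
At -4/5: a pole of order 1; residue 37872/7163.
At -7/12: a pole of order 1; residue -37495/7163.

Denominator factor (z + 4/5): pole of order 1 at -4/5, modulus 4/5.
Denominator factor (z + 7/12): pole of order 1 at -7/12, modulus 7/12.
The radius of convergence is the smallest modulus among the singular points: 7/12.
At the order-1 pole -4/5 set g(z) = (z - (-4/5))*f(z) = (z/19 - 32/29)/(z + 7/12).
Simple pole: residue = g(a) at a = -4/5, which is 37872/7163.
At the order-1 pole -7/12 set g(z) = (z - (-7/12))*f(z) = (z/19 - 32/29)/(z + 4/5).
Simple pole: residue = g(a) at a = -7/12, which is -37495/7163.
List the singular points by increasing real part (a conjugate pair: the negative imaginary part first).


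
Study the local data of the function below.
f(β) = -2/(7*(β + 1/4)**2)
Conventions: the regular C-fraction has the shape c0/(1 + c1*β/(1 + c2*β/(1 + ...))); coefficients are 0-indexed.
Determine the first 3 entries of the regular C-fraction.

Taylor coefficients (expand at 0): a_0 = -32/7, a_1 = 256/7, a_2 = -1536/7.
c0 = a_0 = -32/7. Peel one level at a time: if S = 1 + c*β/S' with S'(0) = 1, then c is the β-coefficient of S and S' = c*β/(S - 1).
S_1 = c0/f = 1 + (8)*β + (16)*β^2 + ...; c1 = 8.
S_2 = c1*β/(S_1 - 1) = 1 + (-2)*β + ...; c2 = -2.

The regular C-fraction coefficients are [-32/7, 8, -2].


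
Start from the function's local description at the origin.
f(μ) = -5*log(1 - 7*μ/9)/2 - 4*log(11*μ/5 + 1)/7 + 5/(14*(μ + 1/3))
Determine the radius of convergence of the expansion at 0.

Denominator factor (μ + 1/3): pole of order 1 at -1/3, modulus 1/3.
Branch term (-4/7)*log(1 - μ/(-5/11)): its argument vanishes at μ = -5/11, a logarithmic branch point, modulus 5/11.
Branch term (-5/2)*log(1 - μ/(9/7)): its argument vanishes at μ = 9/7, a logarithmic branch point, modulus 9/7.
The radius of convergence is the smallest modulus among the singular points: 1/3.

The radius of convergence is 1/3.


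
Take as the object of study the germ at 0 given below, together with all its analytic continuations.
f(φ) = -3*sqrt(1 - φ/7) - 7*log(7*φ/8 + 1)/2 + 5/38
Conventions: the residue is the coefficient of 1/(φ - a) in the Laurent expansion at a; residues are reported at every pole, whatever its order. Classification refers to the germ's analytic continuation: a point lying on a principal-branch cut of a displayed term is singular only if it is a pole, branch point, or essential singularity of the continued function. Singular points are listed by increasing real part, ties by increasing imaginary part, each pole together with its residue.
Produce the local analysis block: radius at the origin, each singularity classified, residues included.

Radius of convergence at 0: 8/7.
At -8/7: a logarithmic branch point.
At 7: an algebraic (square-root) branch point.

Branch term (-7/2)*log(1 - φ/(-8/7)): its argument vanishes at φ = -8/7, a logarithmic branch point, modulus 8/7.
Branch term (-3)*sqrt(1 - φ/(7)): its argument vanishes at φ = 7, a square-root branch point, modulus 7.
The radius of convergence is the smallest modulus among the singular points: 8/7.
List the singular points by increasing real part (a conjugate pair: the negative imaginary part first).


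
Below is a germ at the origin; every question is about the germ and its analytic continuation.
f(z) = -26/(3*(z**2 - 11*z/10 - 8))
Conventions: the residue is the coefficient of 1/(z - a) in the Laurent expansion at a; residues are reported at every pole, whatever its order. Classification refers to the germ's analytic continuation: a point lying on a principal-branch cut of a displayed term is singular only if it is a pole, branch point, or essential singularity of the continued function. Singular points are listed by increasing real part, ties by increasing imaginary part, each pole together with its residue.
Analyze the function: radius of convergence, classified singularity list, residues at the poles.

Radius of convergence at 0: -11/20 + (9/20)*sqrt(41).
At 11/20 - (9/20)*sqrt(41): a pole of order 1; residue (260/1107)*sqrt(41).
At 11/20 + (9/20)*sqrt(41): a pole of order 1; residue -(260/1107)*sqrt(41).

Denominator factor (z**2 - 11*z/10 - 8): discriminant 3321/100, real irrational roots 11/20 + (9/20)*sqrt(41) and 11/20 - (9/20)*sqrt(41); poles of order 1, moduli 11/20 + (9/20)*sqrt(41) and -11/20 + (9/20)*sqrt(41).
The radius of convergence is the smallest modulus among the singular points: -11/20 + (9/20)*sqrt(41).
The factor z**2 - 11*z/10 - 8 splits as (z - a)(z - a') with a = 11/20 - (9/20)*sqrt(41), a' = 11/20 + (9/20)*sqrt(41). At the order-1 pole a set g(z) = (z - a)*f(z) = [-26/3] / (z - a').
Simple pole: residue = g(a) at a = 11/20 - (9/20)*sqrt(41), which is (260/1107)*sqrt(41).
The factor z**2 - 11*z/10 - 8 splits as (z - a)(z - a') with a = 11/20 + (9/20)*sqrt(41), a' = 11/20 - (9/20)*sqrt(41). At the order-1 pole a set g(z) = (z - a)*f(z) = [-26/3] / (z - a').
Simple pole: residue = g(a) at a = 11/20 + (9/20)*sqrt(41), which is -(260/1107)*sqrt(41).
List the singular points by increasing real part (a conjugate pair: the negative imaginary part first).


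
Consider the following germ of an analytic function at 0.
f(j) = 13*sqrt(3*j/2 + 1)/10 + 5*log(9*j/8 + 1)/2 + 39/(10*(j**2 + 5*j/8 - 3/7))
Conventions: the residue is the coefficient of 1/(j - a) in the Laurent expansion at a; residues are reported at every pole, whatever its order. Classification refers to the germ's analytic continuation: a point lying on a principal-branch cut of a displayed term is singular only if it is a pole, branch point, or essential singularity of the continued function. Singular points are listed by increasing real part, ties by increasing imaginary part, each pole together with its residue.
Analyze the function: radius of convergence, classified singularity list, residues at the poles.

Radius of convergence at 0: -5/16 + (1/112)*sqrt(6601).
At -5/16 - (1/112)*sqrt(6601): a pole of order 1; residue -(156/4715)*sqrt(6601).
At -8/9: a logarithmic branch point.
At -2/3: an algebraic (square-root) branch point.
At -5/16 + (1/112)*sqrt(6601): a pole of order 1; residue (156/4715)*sqrt(6601).

Denominator factor (j**2 + 5*j/8 - 3/7): discriminant 943/448, real irrational roots -5/16 + (1/112)*sqrt(6601) and -5/16 - (1/112)*sqrt(6601); poles of order 1, moduli -5/16 + (1/112)*sqrt(6601) and 5/16 + (1/112)*sqrt(6601).
Branch term (13/10)*sqrt(1 - j/(-2/3)): its argument vanishes at j = -2/3, a square-root branch point, modulus 2/3.
Branch term (5/2)*log(1 - j/(-8/9)): its argument vanishes at j = -8/9, a logarithmic branch point, modulus 8/9.
The radius of convergence is the smallest modulus among the singular points: -5/16 + (1/112)*sqrt(6601).
The branch terms are analytic at -5/16 - (1/112)*sqrt(6601) and contribute nothing to the residue; only the rational part matters.
The factor j**2 + 5*j/8 - 3/7 splits as (j - a)(j - a') with a = -5/16 - (1/112)*sqrt(6601), a' = -5/16 + (1/112)*sqrt(6601). At the order-1 pole a set g(j) = (j - a)*(rational part) = [39/10] / (j - a').
Simple pole: residue = g(a) at a = -5/16 - (1/112)*sqrt(6601), which is -(156/4715)*sqrt(6601).
The branch terms are analytic at -5/16 + (1/112)*sqrt(6601) and contribute nothing to the residue; only the rational part matters.
The factor j**2 + 5*j/8 - 3/7 splits as (j - a)(j - a') with a = -5/16 + (1/112)*sqrt(6601), a' = -5/16 - (1/112)*sqrt(6601). At the order-1 pole a set g(j) = (j - a)*(rational part) = [39/10] / (j - a').
Simple pole: residue = g(a) at a = -5/16 + (1/112)*sqrt(6601), which is (156/4715)*sqrt(6601).
List the singular points by increasing real part (a conjugate pair: the negative imaginary part first).


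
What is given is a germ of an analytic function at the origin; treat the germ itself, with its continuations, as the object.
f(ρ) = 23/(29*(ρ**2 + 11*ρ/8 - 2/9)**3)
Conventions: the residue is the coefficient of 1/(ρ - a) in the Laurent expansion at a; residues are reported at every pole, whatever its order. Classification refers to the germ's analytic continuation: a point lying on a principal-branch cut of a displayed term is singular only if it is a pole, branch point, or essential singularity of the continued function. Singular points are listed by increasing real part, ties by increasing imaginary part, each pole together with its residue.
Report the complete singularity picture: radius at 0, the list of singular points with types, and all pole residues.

Radius of convergence at 0: -11/16 + (1/48)*sqrt(1601).
At -11/16 - (1/48)*sqrt(1601): a pole of order 3; residue -(1098842112/119006859229)*sqrt(1601).
At -11/16 + (1/48)*sqrt(1601): a pole of order 3; residue (1098842112/119006859229)*sqrt(1601).

Denominator factor (ρ**2 + 11*ρ/8 - 2/9)^3: discriminant 1601/576, real irrational roots -11/16 + (1/48)*sqrt(1601) and -11/16 - (1/48)*sqrt(1601); poles of order 3, moduli -11/16 + (1/48)*sqrt(1601) and 11/16 + (1/48)*sqrt(1601).
The radius of convergence is the smallest modulus among the singular points: -11/16 + (1/48)*sqrt(1601).
The factor ρ**2 + 11*ρ/8 - 2/9 splits as (ρ - a)(ρ - a') with a = -11/16 - (1/48)*sqrt(1601), a' = -11/16 + (1/48)*sqrt(1601). At the order-3 pole a set g(ρ) = (ρ - a)^3*f(ρ) = [23/29] / (ρ - a')^3.
Order-3 pole: residue = g''(a)/2; g''(-11/16 - (1/48)*sqrt(1601)) = -(2197684224/119006859229)*sqrt(1601), so the residue is -(1098842112/119006859229)*sqrt(1601).
The factor ρ**2 + 11*ρ/8 - 2/9 splits as (ρ - a)(ρ - a') with a = -11/16 + (1/48)*sqrt(1601), a' = -11/16 - (1/48)*sqrt(1601). At the order-3 pole a set g(ρ) = (ρ - a)^3*f(ρ) = [23/29] / (ρ - a')^3.
Order-3 pole: residue = g''(a)/2; g''(-11/16 + (1/48)*sqrt(1601)) = (2197684224/119006859229)*sqrt(1601), so the residue is (1098842112/119006859229)*sqrt(1601).
List the singular points by increasing real part (a conjugate pair: the negative imaginary part first).


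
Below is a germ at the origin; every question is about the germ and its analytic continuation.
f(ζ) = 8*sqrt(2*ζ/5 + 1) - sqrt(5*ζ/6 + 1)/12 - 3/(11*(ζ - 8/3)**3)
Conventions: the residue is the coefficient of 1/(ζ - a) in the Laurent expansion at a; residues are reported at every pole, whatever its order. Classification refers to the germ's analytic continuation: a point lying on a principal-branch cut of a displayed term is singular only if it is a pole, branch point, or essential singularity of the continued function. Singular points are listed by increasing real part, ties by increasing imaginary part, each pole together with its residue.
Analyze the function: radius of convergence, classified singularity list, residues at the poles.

Denominator factor (ζ - 8/3)^3: pole of order 3 at 8/3, modulus 8/3.
Branch term (-1/12)*sqrt(1 - ζ/(-6/5)): its argument vanishes at ζ = -6/5, a square-root branch point, modulus 6/5.
Branch term (8)*sqrt(1 - ζ/(-5/2)): its argument vanishes at ζ = -5/2, a square-root branch point, modulus 5/2.
The radius of convergence is the smallest modulus among the singular points: 6/5.
The branch terms are analytic at 8/3 and contribute nothing to the residue; only the rational part matters.
At the order-3 pole 8/3 set g(ζ) = (ζ - (8/3))^3*(rational part) = -3/11.
Order-3 pole: residue = g''(a)/2; g''(8/3) = 0, so the residue is 0.
List the singular points by increasing real part (a conjugate pair: the negative imaginary part first).

Radius of convergence at 0: 6/5.
At -5/2: an algebraic (square-root) branch point.
At -6/5: an algebraic (square-root) branch point.
At 8/3: a pole of order 3; residue 0.


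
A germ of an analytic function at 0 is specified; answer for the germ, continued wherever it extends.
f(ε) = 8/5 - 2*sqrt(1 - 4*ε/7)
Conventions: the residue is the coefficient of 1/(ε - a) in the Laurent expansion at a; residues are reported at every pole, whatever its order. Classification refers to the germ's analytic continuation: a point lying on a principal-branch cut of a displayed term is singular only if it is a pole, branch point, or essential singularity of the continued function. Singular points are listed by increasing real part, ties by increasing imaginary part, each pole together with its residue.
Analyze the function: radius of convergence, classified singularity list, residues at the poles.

Branch term (-2)*sqrt(1 - ε/(7/4)): its argument vanishes at ε = 7/4, a square-root branch point, modulus 7/4.
The radius of convergence is the smallest modulus among the singular points: 7/4.

Radius of convergence at 0: 7/4.
At 7/4: an algebraic (square-root) branch point.


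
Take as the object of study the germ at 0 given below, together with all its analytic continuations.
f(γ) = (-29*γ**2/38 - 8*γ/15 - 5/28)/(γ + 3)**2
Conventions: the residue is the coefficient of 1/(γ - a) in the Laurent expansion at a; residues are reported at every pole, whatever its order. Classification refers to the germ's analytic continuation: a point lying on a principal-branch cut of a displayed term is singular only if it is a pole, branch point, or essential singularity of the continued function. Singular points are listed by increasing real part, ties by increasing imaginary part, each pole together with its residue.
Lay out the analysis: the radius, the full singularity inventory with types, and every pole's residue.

Radius of convergence at 0: 3.
At -3: a pole of order 2; residue 1153/285.

Denominator factor (γ + 3)^2: pole of order 2 at -3, modulus 3.
The radius of convergence is the smallest modulus among the singular points: 3.
At the order-2 pole -3 set g(γ) = (γ - (-3))^2*f(γ) = -29*γ**2/38 - 8*γ/15 - 5/28.
Order-2 pole: residue = g'(a); g'(-3) = 1153/285, so the residue is 1153/285.


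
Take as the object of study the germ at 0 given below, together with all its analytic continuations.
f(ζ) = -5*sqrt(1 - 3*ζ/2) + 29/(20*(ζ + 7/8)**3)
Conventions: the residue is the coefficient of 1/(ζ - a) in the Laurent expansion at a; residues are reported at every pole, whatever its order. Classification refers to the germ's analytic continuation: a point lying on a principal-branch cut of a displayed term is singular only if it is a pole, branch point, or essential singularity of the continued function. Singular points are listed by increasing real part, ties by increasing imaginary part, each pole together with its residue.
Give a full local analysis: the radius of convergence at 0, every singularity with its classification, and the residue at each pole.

Radius of convergence at 0: 2/3.
At -7/8: a pole of order 3; residue 0.
At 2/3: an algebraic (square-root) branch point.

Denominator factor (ζ + 7/8)^3: pole of order 3 at -7/8, modulus 7/8.
Branch term (-5)*sqrt(1 - ζ/(2/3)): its argument vanishes at ζ = 2/3, a square-root branch point, modulus 2/3.
The radius of convergence is the smallest modulus among the singular points: 2/3.
The branch term is analytic at -7/8 and contributes nothing to the residue; only the rational part matters.
At the order-3 pole -7/8 set g(ζ) = (ζ - (-7/8))^3*(rational part) = 29/20.
Order-3 pole: residue = g''(a)/2; g''(-7/8) = 0, so the residue is 0.
List the singular points by increasing real part (a conjugate pair: the negative imaginary part first).


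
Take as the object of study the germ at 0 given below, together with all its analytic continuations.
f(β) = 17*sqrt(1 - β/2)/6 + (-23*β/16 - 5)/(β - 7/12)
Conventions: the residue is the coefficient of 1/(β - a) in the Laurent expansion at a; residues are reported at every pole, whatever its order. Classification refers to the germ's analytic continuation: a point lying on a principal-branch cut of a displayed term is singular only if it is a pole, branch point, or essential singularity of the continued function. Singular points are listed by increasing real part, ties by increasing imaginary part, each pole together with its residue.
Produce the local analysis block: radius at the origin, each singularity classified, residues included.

Denominator factor (β - 7/12): pole of order 1 at 7/12, modulus 7/12.
Branch term (17/6)*sqrt(1 - β/(2)): its argument vanishes at β = 2, a square-root branch point, modulus 2.
The radius of convergence is the smallest modulus among the singular points: 7/12.
The branch term is analytic at 7/12 and contributes nothing to the residue; only the rational part matters.
At the order-1 pole 7/12 set g(β) = (β - (7/12))*(rational part) = -23*β/16 - 5.
Simple pole: residue = g(a) at a = 7/12, which is -1121/192.
List the singular points by increasing real part (a conjugate pair: the negative imaginary part first).

Radius of convergence at 0: 7/12.
At 7/12: a pole of order 1; residue -1121/192.
At 2: an algebraic (square-root) branch point.


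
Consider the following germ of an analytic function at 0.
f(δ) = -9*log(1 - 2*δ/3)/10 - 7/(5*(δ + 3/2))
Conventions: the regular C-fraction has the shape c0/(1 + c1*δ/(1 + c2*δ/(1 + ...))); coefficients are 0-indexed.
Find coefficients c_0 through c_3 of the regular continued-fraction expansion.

Taylor coefficients (expand at 0): a_0 = -14/15, a_1 = 11/9, a_2 = -29/135, a_3 = 148/405.
c0 = a_0 = -14/15. Peel one level at a time: if S = 1 + c*δ/S' with S'(0) = 1, then c is the δ-coefficient of S and S' = c*δ/(S - 1).
S_1 = c0/f = 1 + (55/42)*δ + (291/196)*δ^2 + ...; c1 = 55/42.
S_2 = c1*δ/(S_1 - 1) = 1 + (-873/770)*δ + (-811/3025)*δ^2 + ...; c2 = -873/770.
S_3 = c2*δ/(S_2 - 1) = 1 + (-11354/48015)*δ + ...; c3 = -11354/48015.

The regular C-fraction coefficients are [-14/15, 55/42, -873/770, -11354/48015].


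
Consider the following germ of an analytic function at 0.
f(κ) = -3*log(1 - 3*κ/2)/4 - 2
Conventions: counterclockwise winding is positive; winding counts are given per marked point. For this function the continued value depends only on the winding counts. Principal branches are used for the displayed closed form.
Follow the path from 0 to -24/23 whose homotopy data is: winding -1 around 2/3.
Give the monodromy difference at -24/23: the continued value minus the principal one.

The rational part is single-valued and drops out of the difference; each branch term changes only by its own monodromy.
(-3/4)*log(1 - κ/(2/3)): each positive loop around 2/3 adds 2*pi*i to the log, so winding -1 contributes (-3/4)*(-1)*2*pi*i = (3/2)*pi*i.
Summing the contributions at κ = -24/23 gives (3/2)*pi*i.

Continued minus principal equals (3/2)*pi*i.


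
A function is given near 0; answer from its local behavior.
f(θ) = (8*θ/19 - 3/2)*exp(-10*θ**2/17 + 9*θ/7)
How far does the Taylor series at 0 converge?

The factor exp(-10*θ**2/17 + 9*θ/7) is entire and contributes no finite singular point.
The polynomial part has no poles.
No finite singular points: the Taylor series at 0 converges everywhere.

The radius of convergence is infinite.


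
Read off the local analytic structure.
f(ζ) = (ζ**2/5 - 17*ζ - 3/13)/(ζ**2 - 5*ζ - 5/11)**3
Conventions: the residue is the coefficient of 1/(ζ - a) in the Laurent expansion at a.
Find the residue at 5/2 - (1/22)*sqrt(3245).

The factor ζ**2 - 5*ζ - 5/11 splits as (ζ - a)(ζ - a') with a = 5/2 - (1/22)*sqrt(3245), a' = 5/2 + (1/22)*sqrt(3245). At the order-3 pole a set g(ζ) = (ζ - a)^3*f(ζ) = [ζ**2/5 - 17*ζ - 3/13] / (ζ - a')^3.
Order-3 pole: residue = g''(a)/2; g''(5/2 - (1/22)*sqrt(3245)) = (791428/333740875)*sqrt(3245), so the residue is (395714/333740875)*sqrt(3245).

The residue is (395714/333740875)*sqrt(3245).


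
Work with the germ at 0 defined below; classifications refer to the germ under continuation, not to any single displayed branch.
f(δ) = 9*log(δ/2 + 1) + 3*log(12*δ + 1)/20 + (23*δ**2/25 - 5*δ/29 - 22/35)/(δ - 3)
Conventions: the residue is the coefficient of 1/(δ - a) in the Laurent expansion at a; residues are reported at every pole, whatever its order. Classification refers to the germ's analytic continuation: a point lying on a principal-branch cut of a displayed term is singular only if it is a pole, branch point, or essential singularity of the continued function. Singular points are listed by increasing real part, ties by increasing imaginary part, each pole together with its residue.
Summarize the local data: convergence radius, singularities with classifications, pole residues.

Denominator factor (δ - 3): pole of order 1 at 3, modulus 3.
Branch term (9)*log(1 - δ/(-2)): its argument vanishes at δ = -2, a logarithmic branch point, modulus 2.
Branch term (3/20)*log(1 - δ/(-1/12)): its argument vanishes at δ = -1/12, a logarithmic branch point, modulus 1/12.
The radius of convergence is the smallest modulus among the singular points: 1/12.
The branch terms are analytic at 3 and contribute nothing to the residue; only the rational part matters.
At the order-1 pole 3 set g(δ) = (δ - (3))*(rational part) = 23*δ**2/25 - 5*δ/29 - 22/35.
Simple pole: residue = g(a) at a = 3, which is 36206/5075.
List the singular points by increasing real part (a conjugate pair: the negative imaginary part first).

Radius of convergence at 0: 1/12.
At -2: a logarithmic branch point.
At -1/12: a logarithmic branch point.
At 3: a pole of order 1; residue 36206/5075.


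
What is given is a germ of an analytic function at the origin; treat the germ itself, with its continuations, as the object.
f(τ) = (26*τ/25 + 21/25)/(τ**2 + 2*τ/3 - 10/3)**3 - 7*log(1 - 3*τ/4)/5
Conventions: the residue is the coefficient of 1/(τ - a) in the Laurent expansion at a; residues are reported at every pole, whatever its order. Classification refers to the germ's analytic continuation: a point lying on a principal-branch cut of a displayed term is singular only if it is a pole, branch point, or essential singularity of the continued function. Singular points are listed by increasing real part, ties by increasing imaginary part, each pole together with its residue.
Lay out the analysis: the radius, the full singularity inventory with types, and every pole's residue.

Radius of convergence at 0: 4/3.
At -1/3 - (1/3)*sqrt(31): a pole of order 3; residue -(8991/11916400)*sqrt(31).
At 4/3: a logarithmic branch point.
At -1/3 + (1/3)*sqrt(31): a pole of order 3; residue (8991/11916400)*sqrt(31).

Denominator factor (τ**2 + 2*τ/3 - 10/3)^3: discriminant 124/9, real irrational roots -1/3 + (1/3)*sqrt(31) and -1/3 - (1/3)*sqrt(31); poles of order 3, moduli -1/3 + (1/3)*sqrt(31) and 1/3 + (1/3)*sqrt(31).
Branch term (-7/5)*log(1 - τ/(4/3)): its argument vanishes at τ = 4/3, a logarithmic branch point, modulus 4/3.
The radius of convergence is the smallest modulus among the singular points: 4/3.
The branch term is analytic at -1/3 - (1/3)*sqrt(31) and contributes nothing to the residue; only the rational part matters.
The factor τ**2 + 2*τ/3 - 10/3 splits as (τ - a)(τ - a') with a = -1/3 - (1/3)*sqrt(31), a' = -1/3 + (1/3)*sqrt(31). At the order-3 pole a set g(τ) = (τ - a)^3*(rational part) = [26*τ/25 + 21/25] / (τ - a')^3.
Order-3 pole: residue = g''(a)/2; g''(-1/3 - (1/3)*sqrt(31)) = -(8991/5958200)*sqrt(31), so the residue is -(8991/11916400)*sqrt(31).
The branch term is analytic at -1/3 + (1/3)*sqrt(31) and contributes nothing to the residue; only the rational part matters.
The factor τ**2 + 2*τ/3 - 10/3 splits as (τ - a)(τ - a') with a = -1/3 + (1/3)*sqrt(31), a' = -1/3 - (1/3)*sqrt(31). At the order-3 pole a set g(τ) = (τ - a)^3*(rational part) = [26*τ/25 + 21/25] / (τ - a')^3.
Order-3 pole: residue = g''(a)/2; g''(-1/3 + (1/3)*sqrt(31)) = (8991/5958200)*sqrt(31), so the residue is (8991/11916400)*sqrt(31).
List the singular points by increasing real part (a conjugate pair: the negative imaginary part first).


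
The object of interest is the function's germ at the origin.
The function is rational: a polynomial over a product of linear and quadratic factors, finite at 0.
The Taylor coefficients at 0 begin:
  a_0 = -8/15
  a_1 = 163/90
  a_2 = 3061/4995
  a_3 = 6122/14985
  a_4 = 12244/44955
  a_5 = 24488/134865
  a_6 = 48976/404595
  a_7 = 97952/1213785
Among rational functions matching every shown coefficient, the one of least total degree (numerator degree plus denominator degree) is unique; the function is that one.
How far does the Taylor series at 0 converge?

The radius of convergence is 3/2.

No rational of total degree below 3 reproduces all 8 coefficients; solving the [2/1] Pade equations on them gives f(h) = (33*h**2/37 - 13*h/4 + 4/5)/(h - 3/2), whose expansion matches every shown term.
Denominator factor (h - 3/2): pole of order 1 at 3/2, modulus 3/2.
The radius of convergence is the smallest modulus among the singular points: 3/2.


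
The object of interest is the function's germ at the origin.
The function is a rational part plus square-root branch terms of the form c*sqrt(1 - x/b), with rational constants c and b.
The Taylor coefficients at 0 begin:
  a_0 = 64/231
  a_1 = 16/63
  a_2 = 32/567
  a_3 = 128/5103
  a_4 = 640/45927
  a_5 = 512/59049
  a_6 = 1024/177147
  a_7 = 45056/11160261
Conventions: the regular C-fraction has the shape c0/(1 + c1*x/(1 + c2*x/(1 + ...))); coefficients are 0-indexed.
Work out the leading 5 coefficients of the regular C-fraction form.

The regular C-fraction coefficients are [64/231, -11/12, 25/36, 16/225, -116/225].

Taylor coefficients (read off): a_0 = 64/231, a_1 = 16/63, a_2 = 32/567, a_3 = 128/5103, a_4 = 640/45927.
c0 = a_0 = 64/231. Peel one level at a time: if S = 1 + c*x/S' with S'(0) = 1, then c is the x-coefficient of S and S' = c*x/(S - 1).
S_1 = c0/f = 1 + (-11/12)*x + (275/432)*x^2 + ...; c1 = -11/12.
S_2 = c1*x/(S_1 - 1) = 1 + (25/36)*x + (-4/81)*x^2 + ...; c2 = 25/36.
S_3 = c2*x/(S_2 - 1) = 1 + (16/225)*x + (1856/50625)*x^2 + ...; c3 = 16/225.
S_4 = c3*x/(S_3 - 1) = 1 + (-116/225)*x + ...; c4 = -116/225.


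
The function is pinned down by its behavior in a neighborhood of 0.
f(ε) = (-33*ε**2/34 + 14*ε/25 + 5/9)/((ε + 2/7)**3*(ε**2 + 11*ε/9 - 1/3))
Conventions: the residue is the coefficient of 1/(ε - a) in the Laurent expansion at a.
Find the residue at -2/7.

The residue is -29851357571/15818181250.

At the order-3 pole -2/7 set g(ε) = (ε - (-2/7))^3*f(ε) = (-33*ε**2/34 + 14*ε/25 + 5/9)/(ε**2 + 11*ε/9 - 1/3).
Order-3 pole: residue = g''(a)/2; g''(-2/7) = -29851357571/7909090625, so the residue is -29851357571/15818181250.


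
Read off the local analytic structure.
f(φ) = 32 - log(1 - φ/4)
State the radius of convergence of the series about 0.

Branch term (-1)*log(1 - φ/(4)): its argument vanishes at φ = 4, a logarithmic branch point, modulus 4.
The radius of convergence is the smallest modulus among the singular points: 4.

The radius of convergence is 4.


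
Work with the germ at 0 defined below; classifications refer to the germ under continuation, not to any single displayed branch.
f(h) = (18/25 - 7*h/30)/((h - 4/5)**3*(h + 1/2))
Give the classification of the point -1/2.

The denominator factor h + 1/2 vanishes at -1/2 and appears to the power 1; the numerator there equals 251/300, nonzero, and no other factor vanishes.
Hence a pole whose order is the multiplicity, 1.

The point is a pole of order 1.


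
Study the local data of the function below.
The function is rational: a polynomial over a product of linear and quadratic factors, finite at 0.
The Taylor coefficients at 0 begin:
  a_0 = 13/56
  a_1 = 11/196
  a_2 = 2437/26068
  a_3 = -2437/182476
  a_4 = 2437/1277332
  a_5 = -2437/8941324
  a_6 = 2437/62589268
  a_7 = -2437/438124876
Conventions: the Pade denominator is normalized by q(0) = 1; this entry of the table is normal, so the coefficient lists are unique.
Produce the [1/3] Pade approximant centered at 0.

Taylor coefficients needed (read off): a_0 = 13/56, a_1 = 11/196, a_2 = 2437/26068, a_3 = -2437/182476, a_4 = 2437/1277332.
Write the denominator as Q(φ) = 1 + q1*φ + q2*φ^2 + q3*φ^3. Requiring Q*f - P = O(φ^5) with deg P <= 1 kills the coefficients of φ^2..φ^4 in Q*f:
  φ^2: a_2 + q1*a_1 + q2*a_0 = 0, i.e. 2437/26068 + (11/196)*q1 + (13/56)*q2 = 0.
  φ^3: a_3 + q1*a_2 + q2*a_1 + q3*a_0 = 0, i.e. -2437/182476 + (2437/26068)*q1 + (11/196)*q2 + (13/56)*q3 = 0.
  φ^4: a_4 + q1*a_3 + q2*a_2 + q3*a_1 = 0, i.e. 2437/1277332 + (-2437/182476)*q1 + (2437/26068)*q2 + (11/196)*q3 = 0.
Solving this linear system: q1 = -2263973/4626937, q2 = -1315980/4626937, q3 = 28425168/87911803.
The numerator is Q*f truncated at degree 1: P0 = a_0 = 13/56; P1 = a_1 + q1*a_0 = -2127121/37015496.

The Pade approximant has numerator coefficients [13/56, -2127121/37015496]; denominator coefficients [1, -2263973/4626937, -1315980/4626937, 28425168/87911803].


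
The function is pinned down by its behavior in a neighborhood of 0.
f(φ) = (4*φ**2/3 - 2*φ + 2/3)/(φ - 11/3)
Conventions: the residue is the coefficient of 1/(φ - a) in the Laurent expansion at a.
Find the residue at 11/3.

The residue is 304/27.

At the order-1 pole 11/3 set g(φ) = (φ - (11/3))*f(φ) = 4*φ**2/3 - 2*φ + 2/3.
Simple pole: residue = g(a) at a = 11/3, which is 304/27.


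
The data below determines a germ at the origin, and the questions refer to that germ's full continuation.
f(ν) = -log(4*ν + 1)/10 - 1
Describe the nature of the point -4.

The point is a regular point.

There is no denominator, hence no pole anywhere.
Branch term log(1 - ν/(-1/4)): argument at -4 is -15, nonzero, so -4 is not its branch point (a point on a principal cut is still regular for the continued germ).
So the germ continues analytically to -4.


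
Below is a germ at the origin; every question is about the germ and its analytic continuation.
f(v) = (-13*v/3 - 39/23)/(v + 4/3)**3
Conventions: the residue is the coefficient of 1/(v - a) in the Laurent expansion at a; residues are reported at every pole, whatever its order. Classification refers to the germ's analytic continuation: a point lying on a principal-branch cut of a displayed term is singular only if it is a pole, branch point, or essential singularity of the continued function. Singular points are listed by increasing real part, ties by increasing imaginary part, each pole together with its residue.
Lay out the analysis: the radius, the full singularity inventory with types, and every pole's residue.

Radius of convergence at 0: 4/3.
At -4/3: a pole of order 3; residue 0.

Denominator factor (v + 4/3)^3: pole of order 3 at -4/3, modulus 4/3.
The radius of convergence is the smallest modulus among the singular points: 4/3.
At the order-3 pole -4/3 set g(v) = (v - (-4/3))^3*f(v) = -13*v/3 - 39/23.
Order-3 pole: residue = g''(a)/2; g''(-4/3) = 0, so the residue is 0.


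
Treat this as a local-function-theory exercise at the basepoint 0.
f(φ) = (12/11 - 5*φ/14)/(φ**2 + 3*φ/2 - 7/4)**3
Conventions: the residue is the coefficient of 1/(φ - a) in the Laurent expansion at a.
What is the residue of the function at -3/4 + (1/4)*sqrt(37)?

The residue is (20088/3900281)*sqrt(37).

The factor φ**2 + 3*φ/2 - 7/4 splits as (φ - a)(φ - a') with a = -3/4 + (1/4)*sqrt(37), a' = -3/4 - (1/4)*sqrt(37). At the order-3 pole a set g(φ) = (φ - a)^3*f(φ) = [12/11 - 5*φ/14] / (φ - a')^3.
Order-3 pole: residue = g''(a)/2; g''(-3/4 + (1/4)*sqrt(37)) = (40176/3900281)*sqrt(37), so the residue is (20088/3900281)*sqrt(37).


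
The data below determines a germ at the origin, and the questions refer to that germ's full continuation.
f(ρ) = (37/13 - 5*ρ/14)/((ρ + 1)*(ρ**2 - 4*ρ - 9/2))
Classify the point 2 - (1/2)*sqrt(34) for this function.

The denominator factor ρ**2 - 4*ρ - 9/2 vanishes at 2 - (1/2)*sqrt(34) and appears to the power 1; the numerator there equals 194/91 + (5/28)*sqrt(34), nonzero, and no other factor vanishes.
Hence a pole whose order is the multiplicity, 1.

The point is a pole of order 1.


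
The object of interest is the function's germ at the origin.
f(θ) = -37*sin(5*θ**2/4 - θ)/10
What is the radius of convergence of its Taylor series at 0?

The factor -sin(5*θ**2/4 - θ) is entire and contributes no finite singular point.
The polynomial part has no poles.
No finite singular points: the Taylor series at 0 converges everywhere.

The radius of convergence is infinite.


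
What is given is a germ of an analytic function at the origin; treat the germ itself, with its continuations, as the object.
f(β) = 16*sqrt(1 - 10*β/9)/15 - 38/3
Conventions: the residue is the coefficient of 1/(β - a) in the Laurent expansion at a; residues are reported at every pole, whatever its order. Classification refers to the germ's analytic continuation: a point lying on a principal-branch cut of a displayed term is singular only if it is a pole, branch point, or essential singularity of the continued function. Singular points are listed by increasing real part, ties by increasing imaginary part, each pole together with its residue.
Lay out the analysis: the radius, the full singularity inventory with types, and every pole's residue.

Branch term (16/15)*sqrt(1 - β/(9/10)): its argument vanishes at β = 9/10, a square-root branch point, modulus 9/10.
The radius of convergence is the smallest modulus among the singular points: 9/10.

Radius of convergence at 0: 9/10.
At 9/10: an algebraic (square-root) branch point.


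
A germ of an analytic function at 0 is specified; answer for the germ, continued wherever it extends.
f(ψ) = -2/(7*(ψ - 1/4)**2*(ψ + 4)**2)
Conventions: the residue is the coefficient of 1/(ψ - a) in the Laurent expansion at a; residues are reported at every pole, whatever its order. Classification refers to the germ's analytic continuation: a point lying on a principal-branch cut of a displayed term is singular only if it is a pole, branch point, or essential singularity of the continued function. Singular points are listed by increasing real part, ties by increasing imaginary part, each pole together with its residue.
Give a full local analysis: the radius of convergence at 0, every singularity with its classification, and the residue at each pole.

Radius of convergence at 0: 1/4.
At -4: a pole of order 2; residue -256/34391.
At 1/4: a pole of order 2; residue 256/34391.

Denominator factor (ψ - 1/4)^2: pole of order 2 at 1/4, modulus 1/4.
Denominator factor (ψ + 4)^2: pole of order 2 at -4, modulus 4.
The radius of convergence is the smallest modulus among the singular points: 1/4.
At the order-2 pole -4 set g(ψ) = (ψ - (-4))^2*f(ψ) = -2/(7*(ψ - 1/4)**2).
Order-2 pole: residue = g'(a); g'(-4) = -256/34391, so the residue is -256/34391.
At the order-2 pole 1/4 set g(ψ) = (ψ - (1/4))^2*f(ψ) = -2/(7*(ψ + 4)**2).
Order-2 pole: residue = g'(a); g'(1/4) = 256/34391, so the residue is 256/34391.
List the singular points by increasing real part (a conjugate pair: the negative imaginary part first).


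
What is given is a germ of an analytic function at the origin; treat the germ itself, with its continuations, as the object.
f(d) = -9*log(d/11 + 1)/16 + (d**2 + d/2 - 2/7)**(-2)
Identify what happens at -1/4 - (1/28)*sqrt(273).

The point is a pole of order 2.

The denominator factor d**2 + d/2 - 2/7 vanishes at -1/4 - (1/28)*sqrt(273) and appears to the power 2; the numerator there equals 1, nonzero, and no other factor vanishes.
The branch terms are analytic at this point.
Hence a pole whose order is the multiplicity, 2.


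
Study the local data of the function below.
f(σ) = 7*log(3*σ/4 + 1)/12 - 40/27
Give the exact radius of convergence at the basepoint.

The radius of convergence is 4/3.

Branch term (7/12)*log(1 - σ/(-4/3)): its argument vanishes at σ = -4/3, a logarithmic branch point, modulus 4/3.
The radius of convergence is the smallest modulus among the singular points: 4/3.


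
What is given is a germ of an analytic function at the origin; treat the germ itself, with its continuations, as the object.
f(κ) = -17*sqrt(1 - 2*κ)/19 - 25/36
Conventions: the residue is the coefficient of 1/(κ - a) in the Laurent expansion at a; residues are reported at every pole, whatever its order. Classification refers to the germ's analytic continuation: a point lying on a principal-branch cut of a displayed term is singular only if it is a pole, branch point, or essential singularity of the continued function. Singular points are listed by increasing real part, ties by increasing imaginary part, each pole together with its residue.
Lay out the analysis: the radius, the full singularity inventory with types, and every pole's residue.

Branch term (-17/19)*sqrt(1 - κ/(1/2)): its argument vanishes at κ = 1/2, a square-root branch point, modulus 1/2.
The radius of convergence is the smallest modulus among the singular points: 1/2.

Radius of convergence at 0: 1/2.
At 1/2: an algebraic (square-root) branch point.
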